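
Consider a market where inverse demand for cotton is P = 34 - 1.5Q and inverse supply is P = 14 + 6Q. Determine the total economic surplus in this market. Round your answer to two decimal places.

Set 34 - 1.5Q = 14 + 6Q, which gives 20 = 7.5Q, so Q* = 2.6667 and P* = 34 - 1.5(2.6667) = 30.
Total surplus is the full triangle between the curves from 0 to Q*: (1/2)(2.6667)(34 - 14) = 26.6667.

26.67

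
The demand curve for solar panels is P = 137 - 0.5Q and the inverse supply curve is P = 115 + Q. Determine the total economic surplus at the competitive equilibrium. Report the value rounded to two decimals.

Setting demand equal to supply, 22 = 1.5Q, so Q* = 14.6667 and P* = 129.6667.
Total surplus is the full triangle between the curves from 0 to Q*: (1/2)(14.6667)(137 - 115) = 161.3333.

161.33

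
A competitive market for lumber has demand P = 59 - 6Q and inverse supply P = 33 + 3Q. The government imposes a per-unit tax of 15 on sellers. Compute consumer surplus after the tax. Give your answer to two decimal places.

Pre-tax equilibrium: 59 - 6Q = 33 + 3Q gives Q* = 2.8889, P* = 41.6667.
With the tax, sellers need 15 more per unit: 59 - 6Q = 33 + 3Q + 15, so Q_t = 1.2222. Buyers pay P_b = 51.6667; sellers receive P_s = P_b - 15 = 36.6667.
Consumer surplus is the triangle under demand above P_b: (1/2)(1.2222)(59 - 51.6667) = 4.4815.

4.48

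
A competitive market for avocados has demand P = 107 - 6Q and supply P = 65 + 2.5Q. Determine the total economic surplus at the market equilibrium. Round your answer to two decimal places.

Equilibrium: 107 - 6Q = 65 + 2.5Q, so Q* = 4.9412 and P* = 77.3529.
CS = (1/2)(4.9412)(29.6471) = 73.2457 and PS = (1/2)(4.9412)(12.3529) = 30.519, so total surplus = 103.7647.

103.76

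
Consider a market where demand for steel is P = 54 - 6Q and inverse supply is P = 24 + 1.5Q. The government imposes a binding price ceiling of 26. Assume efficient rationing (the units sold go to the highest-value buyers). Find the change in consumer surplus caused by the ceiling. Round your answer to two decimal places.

-16.00

Free-market equilibrium: 54 - 6Q = 24 + 1.5Q gives Q* = 4, P* = 30.
At P = 26, sellers supply (26 - 24)/1.5 = 1.3333 while buyers want more, so the quantity traded is 1.3333 at price 26.
CS goes from (1/2)(4)(24) = 48 to 32 (computed as (54 - 26)(1.3333) - (1/2)(6)(1.3333)^2), a change of -16.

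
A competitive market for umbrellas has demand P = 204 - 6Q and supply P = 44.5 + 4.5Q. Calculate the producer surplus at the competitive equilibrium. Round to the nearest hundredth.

519.19

Setting demand equal to supply, 159.5 = 10.5Q, so Q* = 15.1905 and P* = 112.8571.
PS is the area between P* and the supply curve from 0 to Q*: (1/2)(15.1905)(68.3571) = 519.1888.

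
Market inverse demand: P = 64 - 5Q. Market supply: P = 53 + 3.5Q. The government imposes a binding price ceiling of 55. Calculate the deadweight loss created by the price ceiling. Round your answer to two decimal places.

Without the control, 64 - 5Q = 53 + 3.5Q so Q* = 1.2941 and P* = 57.5294.
At P = 55, sellers supply (55 - 53)/3.5 = 0.5714 while buyers want more, so the quantity traded is 0.5714 at price 55.
At Q = 0.5714 the demand price is 61.1429 and the supply price is 55. Deadweight loss is the triangle between the curves from 0.5714 to 1.2941: (1/2)(61.1429 - 55)(1.2941 - 0.5714) = 2.2197.

2.22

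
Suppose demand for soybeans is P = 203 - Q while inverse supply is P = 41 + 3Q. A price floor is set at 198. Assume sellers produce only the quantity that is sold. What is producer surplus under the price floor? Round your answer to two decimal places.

747.50

Without the control, 203 - Q = 41 + 3Q so Q* = 40.5 and P* = 162.5.
At the floor price 198, quantity demanded is (203 - 198)/1 = 5; demand is the short side, so Q = 5 trades at P = 198.
The supply price at Q = 5 is 56. PS is the trapezoid between 198 and supply over [0, 5]: (1/2)[(198 - 41) + (198 - 56)](5) = 747.5.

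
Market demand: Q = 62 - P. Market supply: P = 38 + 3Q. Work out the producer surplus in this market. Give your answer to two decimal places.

Rewriting demand in inverse form: P = 62 - Q.
Set 62 - Q = 38 + 3Q, which gives 24 = 4Q, so Q* = 6 and P* = 62 - (6) = 56.
The supply curve's price intercept is 38, so PS = (1/2)(Q*)(P* - 38) = (1/2)(6)(18) = 54.

54.00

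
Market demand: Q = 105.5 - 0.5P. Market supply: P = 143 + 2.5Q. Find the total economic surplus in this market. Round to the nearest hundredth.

Rewriting demand in inverse form: P = 211 - 2Q.
Equilibrium: 211 - 2Q = 143 + 2.5Q, so Q* = 15.1111 and P* = 180.7778.
Total surplus is the full triangle between the curves from 0 to Q*: (1/2)(15.1111)(211 - 143) = 513.7778.

513.78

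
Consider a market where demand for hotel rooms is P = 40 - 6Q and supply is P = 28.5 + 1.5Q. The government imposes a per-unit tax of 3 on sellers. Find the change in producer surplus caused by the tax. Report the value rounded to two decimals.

Without the tax, 40 - 6Q = 28.5 + 1.5Q so Q* = 1.5333 and P* = 30.8.
A tax on sellers shifts supply up by 3: 40 - 6Q = 28.5 + 1.5Q + 3, so Q_t = 1.1333. Buyers pay P_b = 33.2; sellers receive P_s = P_b - 3 = 30.2.
Producers lose the trapezoid between P_s and P* out to Q_t plus the triangle from Q_t to Q*: change in PS = 0.9633 - 1.7633 = -0.8.

-0.80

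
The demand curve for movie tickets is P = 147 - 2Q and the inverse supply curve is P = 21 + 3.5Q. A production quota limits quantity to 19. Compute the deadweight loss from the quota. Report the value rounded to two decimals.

42.02

Unrestricted equilibrium: Q* = (147 - 21)/(2 + 3.5) = 22.9091.
At Q = 19 the demand price is 147 - 2(19) = 109 and the supply price is 21 + 3.5(19) = 87.5.
Deadweight loss is the triangle between the curves from 19 to 22.9091: (1/2)(109 - 87.5)(22.9091 - 19) = 42.0227.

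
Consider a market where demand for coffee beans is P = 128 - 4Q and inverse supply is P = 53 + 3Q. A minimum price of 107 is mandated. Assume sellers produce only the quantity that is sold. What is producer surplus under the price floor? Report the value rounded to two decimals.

Without the control, 128 - 4Q = 53 + 3Q so Q* = 10.7143 and P* = 85.1429.
At the floor price 107, quantity demanded is (128 - 107)/4 = 5.25; demand is the short side, so Q = 5.25 trades at P = 107.
The supply price at Q = 5.25 is 68.75. PS is the trapezoid between 107 and supply over [0, 5.25]: (1/2)[(107 - 53) + (107 - 68.75)](5.25) = 242.1562.

242.16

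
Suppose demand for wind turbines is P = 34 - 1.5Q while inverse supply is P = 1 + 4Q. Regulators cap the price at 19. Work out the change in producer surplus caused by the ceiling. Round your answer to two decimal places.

Free-market equilibrium: 34 - 1.5Q = 1 + 4Q gives Q* = 6, P* = 25.
At P = 19, sellers supply (19 - 1)/4 = 4.5 while buyers want more, so the quantity traded is 4.5 at price 19.
PS goes from (1/2)(6)(24) = 72 to 40.5 (computed as (19 - 1)(4.5) - (1/2)(4)(4.5)^2), a change of -31.5.

-31.50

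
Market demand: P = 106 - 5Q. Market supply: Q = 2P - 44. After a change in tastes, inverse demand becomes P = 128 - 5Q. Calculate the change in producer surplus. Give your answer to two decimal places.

34.55

Rewriting supply in inverse form: P = 22 + 0.5Q.
Initial equilibrium: Q_0 = 15.2727, P_0 = 29.6364; CS_0 = (1/2)(15.2727)(76.3636) = 583.1405, PS_0 = (1/2)(15.2727)(7.6364) = 58.314.
New equilibrium: 128 - 5Q = 22 + 0.5Q gives Q_1 = 19.2727, P_1 = 31.6364; CS_1 = 928.595, PS_1 = 92.8595.
Change in producer surplus = 92.8595 - 58.314 = 34.5455.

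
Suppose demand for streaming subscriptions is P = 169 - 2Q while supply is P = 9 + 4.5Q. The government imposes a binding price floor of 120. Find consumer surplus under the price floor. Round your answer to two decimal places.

Free-market equilibrium: 169 - 2Q = 9 + 4.5Q gives Q* = 24.6154, P* = 119.7692.
At P = 120, buyers demand (169 - 120)/2 = 24.5 while sellers would supply more, so the quantity traded is 24.5 at price 120.
CS is the triangle under demand above 120: (1/2)(24.5)(169 - 120) = 600.25.

600.25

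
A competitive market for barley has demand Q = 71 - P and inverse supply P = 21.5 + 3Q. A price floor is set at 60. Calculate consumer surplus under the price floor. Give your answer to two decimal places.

60.50

Rewriting demand in inverse form: P = 71 - Q.
Free-market equilibrium: 71 - Q = 21.5 + 3Q gives Q* = 12.375, P* = 58.625.
At the floor price 60, quantity demanded is (71 - 60)/1 = 11; demand is the short side, so Q = 11 trades at P = 60.
CS is the triangle under demand above 60: (1/2)(11)(71 - 60) = 60.5.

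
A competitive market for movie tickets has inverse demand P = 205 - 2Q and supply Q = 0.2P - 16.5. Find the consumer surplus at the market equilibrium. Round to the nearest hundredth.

Rewriting supply in inverse form: P = 82.5 + 5Q.
Set 205 - 2Q = 82.5 + 5Q, which gives 122.5 = 7Q, so Q* = 17.5 and P* = 205 - 2(17.5) = 170.
CS is the area between the demand curve and P* from 0 to Q*: (1/2)(17.5)(35) = 306.25.

306.25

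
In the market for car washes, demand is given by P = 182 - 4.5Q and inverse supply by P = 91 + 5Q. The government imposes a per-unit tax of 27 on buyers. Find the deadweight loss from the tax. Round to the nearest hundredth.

Without the tax, 182 - 4.5Q = 91 + 5Q so Q* = 9.5789 and P* = 138.8947.
With the tax, buyers' net willingness to pay falls by 27: (182 - 27) - 4.5Q = 91 + 5Q, so Q_t = 6.7368. Buyers pay P_b = 151.6842; sellers receive P_s = P_b - 27 = 124.6842.
The welfare triangle lost has base Q* - Q_t = 2.8421 and height t = 27, so DWL = (1/2)(2.8421)(27) = 38.3684.

38.37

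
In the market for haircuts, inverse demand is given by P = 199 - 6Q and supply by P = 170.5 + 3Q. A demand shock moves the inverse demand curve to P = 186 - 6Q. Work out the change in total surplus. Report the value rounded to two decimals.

-31.78

Initial equilibrium: Q_0 = 3.1667, P_0 = 180; CS_0 = (1/2)(3.1667)(19) = 30.0833, PS_0 = (1/2)(3.1667)(9.5) = 15.0417.
New equilibrium: 186 - 6Q = 170.5 + 3Q gives Q_1 = 1.7222, P_1 = 175.6667; CS_1 = 8.8981, PS_1 = 4.4491.
Change in total surplus = (8.8981 + 4.4491) - (30.0833 + 15.0417) = -31.7778.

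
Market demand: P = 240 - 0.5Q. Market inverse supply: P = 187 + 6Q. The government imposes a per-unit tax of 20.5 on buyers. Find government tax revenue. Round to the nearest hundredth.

102.50

Without the tax, 240 - 0.5Q = 187 + 6Q so Q* = 8.1538 and P* = 235.9231.
With the tax, buyers' net willingness to pay falls by 20.5: (240 - 20.5) - 0.5Q = 187 + 6Q, so Q_t = 5. Buyers pay P_b = 237.5; sellers receive P_s = P_b - 20.5 = 217.
Tax revenue = t x Q_t = 20.5 x 5 = 102.5.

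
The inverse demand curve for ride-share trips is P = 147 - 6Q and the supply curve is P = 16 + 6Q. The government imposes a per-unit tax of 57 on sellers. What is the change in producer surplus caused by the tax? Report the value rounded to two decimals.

-243.44

Pre-tax equilibrium: 147 - 6Q = 16 + 6Q gives Q* = 10.9167, P* = 81.5.
With the tax, sellers need 57 more per unit: 147 - 6Q = 16 + 6Q + 57, so Q_t = 6.1667. Buyers pay P_b = 110; sellers receive P_s = P_b - 57 = 53.
PS falls from (1/2)(10.9167)(65.5) = 357.5208 to (1/2)(6.1667)(37) = 114.0833, a change of -243.4375.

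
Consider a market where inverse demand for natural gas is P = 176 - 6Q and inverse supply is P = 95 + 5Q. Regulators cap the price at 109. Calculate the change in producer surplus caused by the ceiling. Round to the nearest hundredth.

Without the control, 176 - 6Q = 95 + 5Q so Q* = 7.3636 and P* = 131.8182.
At P = 109, sellers supply (109 - 95)/5 = 2.8 while buyers want more, so the quantity traded is 2.8 at price 109.
PS goes from (1/2)(7.3636)(36.8182) = 135.5579 to 19.6 (computed as (109 - 95)(2.8) - (1/2)(5)(2.8)^2), a change of -115.9579.

-115.96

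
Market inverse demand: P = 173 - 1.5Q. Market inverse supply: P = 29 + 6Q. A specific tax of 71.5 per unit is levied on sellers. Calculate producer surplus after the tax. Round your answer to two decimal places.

Without the tax, 173 - 1.5Q = 29 + 6Q so Q* = 19.2 and P* = 144.2.
With the tax, sellers need 71.5 more per unit: 173 - 1.5Q = 29 + 6Q + 71.5, so Q_t = 9.6667. Buyers pay P_b = 158.5; sellers receive P_s = P_b - 71.5 = 87.
Producer surplus is the triangle above supply below P_s: (1/2)(9.6667)(87 - 29) = 280.3333.

280.33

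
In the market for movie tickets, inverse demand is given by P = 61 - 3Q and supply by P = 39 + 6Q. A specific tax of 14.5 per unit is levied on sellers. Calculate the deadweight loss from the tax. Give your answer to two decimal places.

11.68

Pre-tax equilibrium: 61 - 3Q = 39 + 6Q gives Q* = 2.4444, P* = 53.6667.
With the tax, sellers need 14.5 more per unit: 61 - 3Q = 39 + 6Q + 14.5, so Q_t = 0.8333. Buyers pay P_b = 58.5; sellers receive P_s = P_b - 14.5 = 44.
Deadweight loss is the triangle between the curves from Q_t to Q*: (1/2)(2.4444 - 0.8333)(14.5) = 11.6806.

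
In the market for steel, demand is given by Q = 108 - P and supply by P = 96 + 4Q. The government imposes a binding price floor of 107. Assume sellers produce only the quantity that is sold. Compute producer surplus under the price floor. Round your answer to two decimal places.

9.00

Rewriting demand in inverse form: P = 108 - Q.
Without the control, 108 - Q = 96 + 4Q so Q* = 2.4 and P* = 105.6.
At the floor price 107, quantity demanded is (108 - 107)/1 = 1; demand is the short side, so Q = 1 trades at P = 107.
The supply price at Q = 1 is 100. PS is the trapezoid between 107 and supply over [0, 1]: (1/2)[(107 - 96) + (107 - 100)](1) = 9.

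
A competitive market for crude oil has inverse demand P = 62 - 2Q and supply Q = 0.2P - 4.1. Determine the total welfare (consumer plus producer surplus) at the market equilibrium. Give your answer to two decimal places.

Rewriting supply in inverse form: P = 20.5 + 5Q.
Setting demand equal to supply, 41.5 = 7Q, so Q* = 5.9286 and P* = 50.1429.
CS = (1/2)(5.9286)(11.8571) = 35.148 and PS = (1/2)(5.9286)(29.6429) = 87.8699, so total surplus = 123.0179.

123.02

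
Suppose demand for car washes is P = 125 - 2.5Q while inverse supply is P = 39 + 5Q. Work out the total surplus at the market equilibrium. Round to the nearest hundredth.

493.07

Set 125 - 2.5Q = 39 + 5Q, which gives 86 = 7.5Q, so Q* = 11.4667 and P* = 125 - 2.5(11.4667) = 96.3333.
CS = (1/2)(11.4667)(28.6667) = 164.3556 and PS = (1/2)(11.4667)(57.3333) = 328.7111, so total surplus = 493.0667.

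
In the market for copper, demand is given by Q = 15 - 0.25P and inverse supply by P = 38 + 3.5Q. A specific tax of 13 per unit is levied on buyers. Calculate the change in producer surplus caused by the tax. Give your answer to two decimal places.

-12.54

Rewriting demand in inverse form: P = 60 - 4Q.
Pre-tax equilibrium: 60 - 4Q = 38 + 3.5Q gives Q* = 2.9333, P* = 48.2667.
With the tax, buyers' net willingness to pay falls by 13: (60 - 13) - 4Q = 38 + 3.5Q, so Q_t = 1.2. Buyers pay P_b = 55.2; sellers receive P_s = P_b - 13 = 42.2.
PS falls from (1/2)(2.9333)(10.2667) = 15.0578 to (1/2)(1.2)(4.2) = 2.52, a change of -12.5378.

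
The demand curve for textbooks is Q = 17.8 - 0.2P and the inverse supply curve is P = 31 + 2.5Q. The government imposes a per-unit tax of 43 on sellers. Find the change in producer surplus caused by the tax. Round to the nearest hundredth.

Rewriting demand in inverse form: P = 89 - 5Q.
Without the tax, 89 - 5Q = 31 + 2.5Q so Q* = 7.7333 and P* = 50.3333.
With the tax, sellers need 43 more per unit: 89 - 5Q = 31 + 2.5Q + 43, so Q_t = 2. Buyers pay P_b = 79; sellers receive P_s = P_b - 43 = 36.
PS falls from (1/2)(7.7333)(19.3333) = 74.7556 to (1/2)(2)(5) = 5, a change of -69.7556.

-69.76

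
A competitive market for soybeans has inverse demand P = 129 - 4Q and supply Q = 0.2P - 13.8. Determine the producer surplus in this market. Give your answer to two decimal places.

Rewriting supply in inverse form: P = 69 + 5Q.
Set 129 - 4Q = 69 + 5Q, which gives 60 = 9Q, so Q* = 6.6667 and P* = 129 - 4(6.6667) = 102.3333.
PS is the area between P* and the supply curve from 0 to Q*: (1/2)(6.6667)(33.3333) = 111.1111.

111.11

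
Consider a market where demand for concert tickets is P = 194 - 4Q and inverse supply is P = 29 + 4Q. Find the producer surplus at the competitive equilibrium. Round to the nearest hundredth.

850.78

Set 194 - 4Q = 29 + 4Q, which gives 165 = 8Q, so Q* = 20.625 and P* = 194 - 4(20.625) = 111.5.
Producer surplus is the triangle above supply below P*: (1/2)(20.625)(111.5 - 29) = (1/2)(20.625)(82.5) = 850.7812.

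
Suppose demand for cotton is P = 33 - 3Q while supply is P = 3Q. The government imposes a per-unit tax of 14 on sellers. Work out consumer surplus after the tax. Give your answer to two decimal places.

Without the tax, 33 - 3Q = 3Q so Q* = 5.5 and P* = 16.5.
With the tax, sellers need 14 more per unit: 33 - 3Q = 3Q + 14, so Q_t = 3.1667. Buyers pay P_b = 23.5; sellers receive P_s = P_b - 14 = 9.5.
Consumer surplus is the triangle under demand above P_b: (1/2)(3.1667)(33 - 23.5) = 15.0417.

15.04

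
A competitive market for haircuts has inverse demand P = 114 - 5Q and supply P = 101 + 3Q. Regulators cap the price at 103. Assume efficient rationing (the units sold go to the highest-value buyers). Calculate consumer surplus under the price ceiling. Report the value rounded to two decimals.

Without the control, 114 - 5Q = 101 + 3Q so Q* = 1.625 and P* = 105.875.
At the ceiling price 103, quantity supplied is (103 - 101)/3 = 0.6667; supply is the short side, so Q = 0.6667 trades at P = 103.
The demand price at Q = 0.6667 is 110.6667. CS is the trapezoid between demand and 103 over [0, 0.6667]: (1/2)[(114 - 103) + (110.6667 - 103)](0.6667) = 6.2222.

6.22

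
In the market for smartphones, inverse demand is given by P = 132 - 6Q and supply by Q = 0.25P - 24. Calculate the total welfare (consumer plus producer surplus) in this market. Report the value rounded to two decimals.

Rewriting supply in inverse form: P = 96 + 4Q.
Setting demand equal to supply, 36 = 10Q, so Q* = 3.6 and P* = 110.4.
CS = (1/2)(3.6)(21.6) = 38.88 and PS = (1/2)(3.6)(14.4) = 25.92, so total surplus = 64.8.

64.80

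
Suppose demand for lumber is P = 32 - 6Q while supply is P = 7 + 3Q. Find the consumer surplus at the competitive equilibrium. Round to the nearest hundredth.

23.15

Setting demand equal to supply, 25 = 9Q, so Q* = 2.7778 and P* = 15.3333.
The demand choke price is 32, so CS = (1/2)(Q*)(32 - P*) = (1/2)(2.7778)(16.6667) = 23.1481.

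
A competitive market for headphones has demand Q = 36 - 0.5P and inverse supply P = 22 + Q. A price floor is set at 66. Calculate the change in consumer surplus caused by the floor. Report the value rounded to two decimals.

-268.78

Rewriting demand in inverse form: P = 72 - 2Q.
Without the control, 72 - 2Q = 22 + Q so Q* = 16.6667 and P* = 38.6667.
At the floor price 66, quantity demanded is (72 - 66)/2 = 3; demand is the short side, so Q = 3 trades at P = 66.
CS goes from (1/2)(16.6667)(33.3333) = 277.7778 to 9 (computed as (72 - 66)(3) - (1/2)(2)(3)^2), a change of -268.7778.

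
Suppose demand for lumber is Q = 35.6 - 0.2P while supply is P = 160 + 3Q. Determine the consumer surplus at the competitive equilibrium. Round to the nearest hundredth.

Rewriting demand in inverse form: P = 178 - 5Q.
Setting demand equal to supply, 18 = 8Q, so Q* = 2.25 and P* = 166.75.
The demand choke price is 178, so CS = (1/2)(Q*)(178 - P*) = (1/2)(2.25)(11.25) = 12.6562.

12.66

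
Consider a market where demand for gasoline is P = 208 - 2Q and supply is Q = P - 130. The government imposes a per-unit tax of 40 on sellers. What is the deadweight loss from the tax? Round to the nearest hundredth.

Rewriting supply in inverse form: P = 130 + Q.
Without the tax, 208 - 2Q = 130 + Q so Q* = 26 and P* = 156.
A tax on sellers shifts supply up by 40: 208 - 2Q = 130 + Q + 40, so Q_t = 12.6667. Buyers pay P_b = 182.6667; sellers receive P_s = P_b - 40 = 142.6667.
The welfare triangle lost has base Q* - Q_t = 13.3333 and height t = 40, so DWL = (1/2)(13.3333)(40) = 266.6667.

266.67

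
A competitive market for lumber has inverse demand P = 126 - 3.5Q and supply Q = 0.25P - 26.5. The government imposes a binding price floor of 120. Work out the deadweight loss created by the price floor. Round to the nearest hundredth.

Rewriting supply in inverse form: P = 106 + 4Q.
Free-market equilibrium: 126 - 3.5Q = 106 + 4Q gives Q* = 2.6667, P* = 116.6667.
At P = 120, buyers demand (126 - 120)/3.5 = 1.7143 while sellers would supply more, so the quantity traded is 1.7143 at price 120.
At Q = 1.7143 the demand price is 120 and the supply price is 112.8571. Deadweight loss is the triangle between the curves from 1.7143 to 2.6667: (1/2)(120 - 112.8571)(2.6667 - 1.7143) = 3.4014.

3.40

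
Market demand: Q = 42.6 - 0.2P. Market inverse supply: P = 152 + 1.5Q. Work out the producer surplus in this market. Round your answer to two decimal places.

66.05

Rewriting demand in inverse form: P = 213 - 5Q.
Set 213 - 5Q = 152 + 1.5Q, which gives 61 = 6.5Q, so Q* = 9.3846 and P* = 213 - 5(9.3846) = 166.0769.
Producer surplus is the triangle above supply below P*: (1/2)(9.3846)(166.0769 - 152) = (1/2)(9.3846)(14.0769) = 66.0533.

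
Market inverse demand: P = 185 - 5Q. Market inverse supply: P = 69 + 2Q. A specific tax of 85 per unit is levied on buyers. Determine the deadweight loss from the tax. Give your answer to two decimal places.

516.07

Pre-tax equilibrium: 185 - 5Q = 69 + 2Q gives Q* = 16.5714, P* = 102.1429.
With the tax, buyers' net willingness to pay falls by 85: (185 - 85) - 5Q = 69 + 2Q, so Q_t = 4.4286. Buyers pay P_b = 162.8571; sellers receive P_s = P_b - 85 = 77.8571.
Deadweight loss is the triangle between the curves from Q_t to Q*: (1/2)(16.5714 - 4.4286)(85) = 516.0714.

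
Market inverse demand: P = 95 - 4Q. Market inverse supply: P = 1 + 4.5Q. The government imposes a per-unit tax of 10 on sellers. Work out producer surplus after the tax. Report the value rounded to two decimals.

219.74

Pre-tax equilibrium: 95 - 4Q = 1 + 4.5Q gives Q* = 11.0588, P* = 50.7647.
With the tax, sellers need 10 more per unit: 95 - 4Q = 1 + 4.5Q + 10, so Q_t = 9.8824. Buyers pay P_b = 55.4706; sellers receive P_s = P_b - 10 = 45.4706.
PS = (1/2)(Q_t)(P_s - 1) = (1/2)(9.8824)(44.4706) = 219.737.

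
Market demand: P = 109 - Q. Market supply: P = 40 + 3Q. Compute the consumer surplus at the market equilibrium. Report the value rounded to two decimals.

Set 109 - Q = 40 + 3Q, which gives 69 = 4Q, so Q* = 17.25 and P* = 109 - (17.25) = 91.75.
CS is the area between the demand curve and P* from 0 to Q*: (1/2)(17.25)(17.25) = 148.7812.

148.78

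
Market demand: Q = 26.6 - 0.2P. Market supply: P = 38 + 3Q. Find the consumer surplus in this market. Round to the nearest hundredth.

352.54

Rewriting demand in inverse form: P = 133 - 5Q.
Equilibrium: 133 - 5Q = 38 + 3Q, so Q* = 11.875 and P* = 73.625.
The demand choke price is 133, so CS = (1/2)(Q*)(133 - P*) = (1/2)(11.875)(59.375) = 352.5391.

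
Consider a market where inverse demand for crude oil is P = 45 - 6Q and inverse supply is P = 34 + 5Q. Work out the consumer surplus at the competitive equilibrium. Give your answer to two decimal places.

3.00

Set 45 - 6Q = 34 + 5Q, which gives 11 = 11Q, so Q* = 1 and P* = 45 - 6(1) = 39.
CS is the area between the demand curve and P* from 0 to Q*: (1/2)(1)(6) = 3.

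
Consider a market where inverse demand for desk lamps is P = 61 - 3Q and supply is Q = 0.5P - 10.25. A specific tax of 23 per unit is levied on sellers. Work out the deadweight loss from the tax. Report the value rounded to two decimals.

Rewriting supply in inverse form: P = 20.5 + 2Q.
Pre-tax equilibrium: 61 - 3Q = 20.5 + 2Q gives Q* = 8.1, P* = 36.7.
A tax on sellers shifts supply up by 23: 61 - 3Q = 20.5 + 2Q + 23, so Q_t = 3.5. Buyers pay P_b = 50.5; sellers receive P_s = P_b - 23 = 27.5.
Deadweight loss is the triangle between the curves from Q_t to Q*: (1/2)(8.1 - 3.5)(23) = 52.9.

52.90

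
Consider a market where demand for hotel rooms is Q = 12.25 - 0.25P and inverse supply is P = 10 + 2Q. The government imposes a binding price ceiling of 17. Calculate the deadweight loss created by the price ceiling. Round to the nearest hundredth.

27.00

Rewriting demand in inverse form: P = 49 - 4Q.
Free-market equilibrium: 49 - 4Q = 10 + 2Q gives Q* = 6.5, P* = 23.
At P = 17, sellers supply (17 - 10)/2 = 3.5 while buyers want more, so the quantity traded is 3.5 at price 17.
At Q = 3.5 the demand price is 35 and the supply price is 17. Deadweight loss is the triangle between the curves from 3.5 to 6.5: (1/2)(35 - 17)(6.5 - 3.5) = 27.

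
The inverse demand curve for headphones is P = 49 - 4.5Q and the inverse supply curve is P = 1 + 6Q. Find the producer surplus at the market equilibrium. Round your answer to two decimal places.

62.69

Setting demand equal to supply, 48 = 10.5Q, so Q* = 4.5714 and P* = 28.4286.
PS is the area between P* and the supply curve from 0 to Q*: (1/2)(4.5714)(27.4286) = 62.6939.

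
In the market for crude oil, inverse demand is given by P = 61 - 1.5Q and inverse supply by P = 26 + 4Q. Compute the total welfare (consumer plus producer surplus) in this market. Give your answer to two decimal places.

Setting demand equal to supply, 35 = 5.5Q, so Q* = 6.3636 and P* = 51.4545.
Total surplus is the full triangle between the curves from 0 to Q*: (1/2)(6.3636)(61 - 26) = 111.3636.

111.36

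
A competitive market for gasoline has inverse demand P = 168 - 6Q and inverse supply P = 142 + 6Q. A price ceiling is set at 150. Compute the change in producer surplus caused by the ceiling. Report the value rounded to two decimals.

-8.75

Free-market equilibrium: 168 - 6Q = 142 + 6Q gives Q* = 2.1667, P* = 155.
At P = 150, sellers supply (150 - 142)/6 = 1.3333 while buyers want more, so the quantity traded is 1.3333 at price 150.
PS goes from (1/2)(2.1667)(13) = 14.0833 to 5.3333 (computed as (150 - 142)(1.3333) - (1/2)(6)(1.3333)^2), a change of -8.75.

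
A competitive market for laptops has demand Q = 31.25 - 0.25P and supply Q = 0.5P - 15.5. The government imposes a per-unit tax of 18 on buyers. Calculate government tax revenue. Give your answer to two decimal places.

228.00

Rewriting demand in inverse form: P = 125 - 4Q.
Rewriting supply in inverse form: P = 31 + 2Q.
Pre-tax equilibrium: 125 - 4Q = 31 + 2Q gives Q* = 15.6667, P* = 62.3333.
A tax on buyers shifts demand down by 18: (125 - 18) - 4Q = 31 + 2Q, so Q_t = 12.6667. Buyers pay P_b = 74.3333; sellers receive P_s = P_b - 18 = 56.3333.
Tax revenue = t x Q_t = 18 x 12.6667 = 228.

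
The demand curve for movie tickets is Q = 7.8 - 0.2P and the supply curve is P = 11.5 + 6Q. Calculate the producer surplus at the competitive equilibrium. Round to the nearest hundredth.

Rewriting demand in inverse form: P = 39 - 5Q.
Equilibrium: 39 - 5Q = 11.5 + 6Q, so Q* = 2.5 and P* = 26.5.
PS is the area between P* and the supply curve from 0 to Q*: (1/2)(2.5)(15) = 18.75.

18.75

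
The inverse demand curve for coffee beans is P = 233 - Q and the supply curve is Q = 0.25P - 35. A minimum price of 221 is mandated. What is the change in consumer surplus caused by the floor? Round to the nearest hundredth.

-100.98

Rewriting supply in inverse form: P = 140 + 4Q.
Without the control, 233 - Q = 140 + 4Q so Q* = 18.6 and P* = 214.4.
At P = 221, buyers demand (233 - 221)/1 = 12 while sellers would supply more, so the quantity traded is 12 at price 221.
CS goes from (1/2)(18.6)(18.6) = 172.98 to 72 (computed as (233 - 221)(12) - (1/2)(1)(12)^2), a change of -100.98.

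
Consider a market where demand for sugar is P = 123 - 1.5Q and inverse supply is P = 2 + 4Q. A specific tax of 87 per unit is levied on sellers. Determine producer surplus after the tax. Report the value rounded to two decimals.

Pre-tax equilibrium: 123 - 1.5Q = 2 + 4Q gives Q* = 22, P* = 90.
With the tax, sellers need 87 more per unit: 123 - 1.5Q = 2 + 4Q + 87, so Q_t = 6.1818. Buyers pay P_b = 113.7273; sellers receive P_s = P_b - 87 = 26.7273.
PS = (1/2)(Q_t)(P_s - 2) = (1/2)(6.1818)(24.7273) = 76.4298.

76.43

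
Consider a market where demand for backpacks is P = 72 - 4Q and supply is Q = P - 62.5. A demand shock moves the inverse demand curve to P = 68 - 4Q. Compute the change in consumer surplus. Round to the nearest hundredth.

Rewriting supply in inverse form: P = 62.5 + Q.
Initial equilibrium: Q_0 = 1.9, P_0 = 64.4; CS_0 = (1/2)(1.9)(7.6) = 7.22, PS_0 = (1/2)(1.9)(1.9) = 1.805.
New equilibrium: 68 - 4Q = 62.5 + Q gives Q_1 = 1.1, P_1 = 63.6; CS_1 = 2.42, PS_1 = 0.605.
Change in consumer surplus = 2.42 - 7.22 = -4.8.

-4.80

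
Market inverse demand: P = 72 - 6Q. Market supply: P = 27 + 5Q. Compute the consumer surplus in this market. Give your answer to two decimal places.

50.21

Equilibrium: 72 - 6Q = 27 + 5Q, so Q* = 4.0909 and P* = 47.4545.
Consumer surplus is the triangle under demand above P*: (1/2)(4.0909)(72 - 47.4545) = (1/2)(4.0909)(24.5455) = 50.2066.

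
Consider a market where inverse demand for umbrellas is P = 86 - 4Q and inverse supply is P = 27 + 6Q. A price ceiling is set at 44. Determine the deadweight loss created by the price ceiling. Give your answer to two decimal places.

47.02

Without the control, 86 - 4Q = 27 + 6Q so Q* = 5.9 and P* = 62.4.
At P = 44, sellers supply (44 - 27)/6 = 2.8333 while buyers want more, so the quantity traded is 2.8333 at price 44.
At Q = 2.8333 the demand price is 74.6667 and the supply price is 44. Deadweight loss is the triangle between the curves from 2.8333 to 5.9: (1/2)(74.6667 - 44)(5.9 - 2.8333) = 47.0222.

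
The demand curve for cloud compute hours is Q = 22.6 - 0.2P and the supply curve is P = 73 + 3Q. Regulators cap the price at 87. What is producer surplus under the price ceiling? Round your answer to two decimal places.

Rewriting demand in inverse form: P = 113 - 5Q.
Free-market equilibrium: 113 - 5Q = 73 + 3Q gives Q* = 5, P* = 88.
At the ceiling price 87, quantity supplied is (87 - 73)/3 = 4.6667; supply is the short side, so Q = 4.6667 trades at P = 87.
PS is the triangle above supply below 87: (1/2)(4.6667)(87 - 73) = 32.6667.

32.67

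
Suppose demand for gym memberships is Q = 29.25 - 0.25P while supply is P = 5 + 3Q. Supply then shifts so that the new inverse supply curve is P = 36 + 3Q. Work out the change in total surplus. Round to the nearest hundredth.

-427.36

Rewriting demand in inverse form: P = 117 - 4Q.
Initial equilibrium: Q_0 = 16, P_0 = 53; CS_0 = (1/2)(16)(64) = 512, PS_0 = (1/2)(16)(48) = 384.
New equilibrium: 117 - 4Q = 36 + 3Q gives Q_1 = 11.5714, P_1 = 70.7143; CS_1 = 267.7959, PS_1 = 200.8469.
Change in total surplus = (267.7959 + 200.8469) - (512 + 384) = -427.3571.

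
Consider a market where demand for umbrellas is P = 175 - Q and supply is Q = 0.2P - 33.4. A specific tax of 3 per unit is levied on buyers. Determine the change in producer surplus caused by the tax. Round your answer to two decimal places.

Rewriting supply in inverse form: P = 167 + 5Q.
Pre-tax equilibrium: 175 - Q = 167 + 5Q gives Q* = 1.3333, P* = 173.6667.
With the tax, buyers' net willingness to pay falls by 3: (175 - 3) - Q = 167 + 5Q, so Q_t = 0.8333. Buyers pay P_b = 174.1667; sellers receive P_s = P_b - 3 = 171.1667.
Producers lose the trapezoid between P_s and P* out to Q_t plus the triangle from Q_t to Q*: change in PS = 1.7361 - 4.4444 = -2.7083.

-2.71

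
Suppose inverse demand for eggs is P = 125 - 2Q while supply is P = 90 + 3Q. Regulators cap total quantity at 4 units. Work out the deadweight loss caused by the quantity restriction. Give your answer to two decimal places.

Unrestricted equilibrium: Q* = (125 - 90)/(2 + 3) = 7.
At Q = 4 the demand price is 125 - 2(4) = 117 and the supply price is 90 + 3(4) = 102.
DWL = (1/2)(gap between curves at 4) x (Q* - 4) = (1/2)(15)(3) = 22.5.

22.50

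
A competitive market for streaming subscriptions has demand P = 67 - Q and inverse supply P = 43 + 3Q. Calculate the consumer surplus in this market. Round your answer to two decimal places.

18.00

Set 67 - Q = 43 + 3Q, which gives 24 = 4Q, so Q* = 6 and P* = 67 - (6) = 61.
Consumer surplus is the triangle under demand above P*: (1/2)(6)(67 - 61) = (1/2)(6)(6) = 18.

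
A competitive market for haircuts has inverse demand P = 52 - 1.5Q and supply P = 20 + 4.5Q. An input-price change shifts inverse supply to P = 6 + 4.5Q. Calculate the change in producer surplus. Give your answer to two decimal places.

Initial equilibrium: Q_0 = 5.3333, P_0 = 44; CS_0 = (1/2)(5.3333)(8) = 21.3333, PS_0 = (1/2)(5.3333)(24) = 64.
New equilibrium: 52 - 1.5Q = 6 + 4.5Q gives Q_1 = 7.6667, P_1 = 40.5; CS_1 = 44.0833, PS_1 = 132.25.
Change in producer surplus = 132.25 - 64 = 68.25.

68.25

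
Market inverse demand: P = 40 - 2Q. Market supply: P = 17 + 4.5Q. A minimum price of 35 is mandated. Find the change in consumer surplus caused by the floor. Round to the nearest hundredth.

Without the control, 40 - 2Q = 17 + 4.5Q so Q* = 3.5385 and P* = 32.9231.
At the floor price 35, quantity demanded is (40 - 35)/2 = 2.5; demand is the short side, so Q = 2.5 trades at P = 35.
CS goes from (1/2)(3.5385)(7.0769) = 12.5207 to 6.25 (computed as (40 - 35)(2.5) - (1/2)(2)(2.5)^2), a change of -6.2707.

-6.27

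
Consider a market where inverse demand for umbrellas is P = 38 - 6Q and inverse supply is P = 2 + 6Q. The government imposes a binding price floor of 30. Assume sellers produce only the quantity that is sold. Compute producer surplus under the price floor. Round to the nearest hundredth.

32.00

Free-market equilibrium: 38 - 6Q = 2 + 6Q gives Q* = 3, P* = 20.
At the floor price 30, quantity demanded is (38 - 30)/6 = 1.3333; demand is the short side, so Q = 1.3333 trades at P = 30.
The supply price at Q = 1.3333 is 10. PS is the trapezoid between 30 and supply over [0, 1.3333]: (1/2)[(30 - 2) + (30 - 10)](1.3333) = 32.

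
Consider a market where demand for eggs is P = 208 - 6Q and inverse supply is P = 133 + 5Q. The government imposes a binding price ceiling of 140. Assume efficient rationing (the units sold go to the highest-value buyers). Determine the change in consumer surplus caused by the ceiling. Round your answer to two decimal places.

-50.14

Free-market equilibrium: 208 - 6Q = 133 + 5Q gives Q* = 6.8182, P* = 167.0909.
At P = 140, sellers supply (140 - 133)/5 = 1.4 while buyers want more, so the quantity traded is 1.4 at price 140.
CS goes from (1/2)(6.8182)(40.9091) = 139.4628 to 89.32 (computed as (208 - 140)(1.4) - (1/2)(6)(1.4)^2), a change of -50.1428.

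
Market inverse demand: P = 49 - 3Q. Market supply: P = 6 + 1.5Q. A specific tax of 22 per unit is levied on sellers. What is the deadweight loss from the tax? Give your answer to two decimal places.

Without the tax, 49 - 3Q = 6 + 1.5Q so Q* = 9.5556 and P* = 20.3333.
With the tax, sellers need 22 more per unit: 49 - 3Q = 6 + 1.5Q + 22, so Q_t = 4.6667. Buyers pay P_b = 35; sellers receive P_s = P_b - 22 = 13.
Deadweight loss is the triangle between the curves from Q_t to Q*: (1/2)(9.5556 - 4.6667)(22) = 53.7778.

53.78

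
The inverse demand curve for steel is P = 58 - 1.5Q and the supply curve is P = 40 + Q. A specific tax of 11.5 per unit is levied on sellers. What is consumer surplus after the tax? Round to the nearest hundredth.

Pre-tax equilibrium: 58 - 1.5Q = 40 + Q gives Q* = 7.2, P* = 47.2.
With the tax, sellers need 11.5 more per unit: 58 - 1.5Q = 40 + Q + 11.5, so Q_t = 2.6. Buyers pay P_b = 54.1; sellers receive P_s = P_b - 11.5 = 42.6.
Consumer surplus is the triangle under demand above P_b: (1/2)(2.6)(58 - 54.1) = 5.07.

5.07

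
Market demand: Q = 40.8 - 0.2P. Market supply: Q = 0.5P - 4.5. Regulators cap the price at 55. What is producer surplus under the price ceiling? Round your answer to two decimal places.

Rewriting demand in inverse form: P = 204 - 5Q.
Rewriting supply in inverse form: P = 9 + 2Q.
Free-market equilibrium: 204 - 5Q = 9 + 2Q gives Q* = 27.8571, P* = 64.7143.
At P = 55, sellers supply (55 - 9)/2 = 23 while buyers want more, so the quantity traded is 23 at price 55.
PS is the triangle above supply below 55: (1/2)(23)(55 - 9) = 529.

529.00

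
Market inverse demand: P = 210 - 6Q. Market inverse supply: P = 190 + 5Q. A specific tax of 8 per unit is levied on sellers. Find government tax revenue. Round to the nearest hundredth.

Pre-tax equilibrium: 210 - 6Q = 190 + 5Q gives Q* = 1.8182, P* = 199.0909.
With the tax, sellers need 8 more per unit: 210 - 6Q = 190 + 5Q + 8, so Q_t = 1.0909. Buyers pay P_b = 203.4545; sellers receive P_s = P_b - 8 = 195.4545.
Revenue is the tax times quantity traded: 8 x 1.0909 = 8.7273.

8.73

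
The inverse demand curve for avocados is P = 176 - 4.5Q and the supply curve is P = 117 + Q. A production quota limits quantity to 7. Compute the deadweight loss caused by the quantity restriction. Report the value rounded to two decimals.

Without the quota, 176 - 4.5Q = 117 + Q gives Q* = 10.7273.
At Q = 7 the demand price is 176 - 4.5(7) = 144.5 and the supply price is 117 + (7) = 124.
Deadweight loss is the triangle between the curves from 7 to 10.7273: (1/2)(144.5 - 124)(10.7273 - 7) = 38.2045.

38.20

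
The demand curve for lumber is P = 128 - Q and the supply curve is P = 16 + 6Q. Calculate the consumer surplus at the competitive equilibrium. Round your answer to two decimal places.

Set 128 - Q = 16 + 6Q, which gives 112 = 7Q, so Q* = 16 and P* = 128 - (16) = 112.
CS is the area between the demand curve and P* from 0 to Q*: (1/2)(16)(16) = 128.

128.00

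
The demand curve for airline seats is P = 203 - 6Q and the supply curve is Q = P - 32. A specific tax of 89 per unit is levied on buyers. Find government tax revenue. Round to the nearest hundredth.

Rewriting supply in inverse form: P = 32 + Q.
Without the tax, 203 - 6Q = 32 + Q so Q* = 24.4286 and P* = 56.4286.
With the tax, buyers' net willingness to pay falls by 89: (203 - 89) - 6Q = 32 + Q, so Q_t = 11.7143. Buyers pay P_b = 132.7143; sellers receive P_s = P_b - 89 = 43.7143.
Revenue is the tax times quantity traded: 89 x 11.7143 = 1042.5714.

1042.57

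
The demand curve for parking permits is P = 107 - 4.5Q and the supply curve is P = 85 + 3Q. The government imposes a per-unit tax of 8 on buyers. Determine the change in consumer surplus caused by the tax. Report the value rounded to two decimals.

Pre-tax equilibrium: 107 - 4.5Q = 85 + 3Q gives Q* = 2.9333, P* = 93.8.
With the tax, buyers' net willingness to pay falls by 8: (107 - 8) - 4.5Q = 85 + 3Q, so Q_t = 1.8667. Buyers pay P_b = 98.6; sellers receive P_s = P_b - 8 = 90.6.
CS falls from (1/2)(2.9333)(13.2) = 19.36 to (1/2)(1.8667)(8.4) = 7.84, a change of -11.52.

-11.52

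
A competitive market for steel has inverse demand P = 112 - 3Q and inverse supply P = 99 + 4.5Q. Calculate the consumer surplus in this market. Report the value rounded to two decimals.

4.51

Equilibrium: 112 - 3Q = 99 + 4.5Q, so Q* = 1.7333 and P* = 106.8.
The demand choke price is 112, so CS = (1/2)(Q*)(112 - P*) = (1/2)(1.7333)(5.2) = 4.5067.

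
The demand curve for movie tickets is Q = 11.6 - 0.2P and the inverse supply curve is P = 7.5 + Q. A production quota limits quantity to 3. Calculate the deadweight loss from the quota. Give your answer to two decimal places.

88.02

Rewriting demand in inverse form: P = 58 - 5Q.
Unrestricted equilibrium: Q* = (58 - 7.5)/(5 + 1) = 8.4167.
At Q = 3 the demand price is 58 - 5(3) = 43 and the supply price is 7.5 + (3) = 10.5.
Deadweight loss is the triangle between the curves from 3 to 8.4167: (1/2)(43 - 10.5)(8.4167 - 3) = 88.0208.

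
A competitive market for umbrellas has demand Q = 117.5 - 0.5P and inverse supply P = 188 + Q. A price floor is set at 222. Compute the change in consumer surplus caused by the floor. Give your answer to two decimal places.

-203.19

Rewriting demand in inverse form: P = 235 - 2Q.
Free-market equilibrium: 235 - 2Q = 188 + Q gives Q* = 15.6667, P* = 203.6667.
At the floor price 222, quantity demanded is (235 - 222)/2 = 6.5; demand is the short side, so Q = 6.5 trades at P = 222.
CS goes from (1/2)(15.6667)(31.3333) = 245.4444 to 42.25 (computed as (235 - 222)(6.5) - (1/2)(2)(6.5)^2), a change of -203.1944.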